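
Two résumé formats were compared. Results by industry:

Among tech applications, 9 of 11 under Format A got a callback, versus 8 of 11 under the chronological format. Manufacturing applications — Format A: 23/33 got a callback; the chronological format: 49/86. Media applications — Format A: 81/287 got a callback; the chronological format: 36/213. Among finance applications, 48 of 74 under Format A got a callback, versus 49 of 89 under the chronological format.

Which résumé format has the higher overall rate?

Format A

Tech: Format A 9/11 = 81.8%, the chronological format 8/11 = 72.7% → Format A
Manufacturing: Format A 23/33 = 69.7%, the chronological format 49/86 = 57.0% → Format A
Media: Format A 81/287 = 28.2%, the chronological format 36/213 = 16.9% → Format A
Finance: Format A 48/74 = 64.9%, the chronological format 49/89 = 55.1% → Format A
Overall: Format A 161/405 = 39.8%, the chronological format 142/399 = 35.6% → Format A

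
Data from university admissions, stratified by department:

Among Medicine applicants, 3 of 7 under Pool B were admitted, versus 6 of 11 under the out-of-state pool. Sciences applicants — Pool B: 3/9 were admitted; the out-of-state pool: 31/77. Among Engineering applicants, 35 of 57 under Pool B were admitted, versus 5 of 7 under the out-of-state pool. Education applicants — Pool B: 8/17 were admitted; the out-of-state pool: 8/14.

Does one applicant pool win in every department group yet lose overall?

Yes

Medicine: Pool B 3/7 = 42.9%, the out-of-state pool 6/11 = 54.5% → the out-of-state pool
Sciences: Pool B 3/9 = 33.3%, the out-of-state pool 31/77 = 40.3% → the out-of-state pool
Engineering: Pool B 35/57 = 61.4%, the out-of-state pool 5/7 = 71.4% → the out-of-state pool
Education: Pool B 8/17 = 47.1%, the out-of-state pool 8/14 = 57.1% → the out-of-state pool
Overall: Pool B 49/90 = 54.4%, the out-of-state pool 50/109 = 45.9% → Pool B
The out-of-state pool wins each department group but Pool B wins overall — the comparison reverses. The out-of-state pool's applicants skew toward Sciences, which has a lower base rate.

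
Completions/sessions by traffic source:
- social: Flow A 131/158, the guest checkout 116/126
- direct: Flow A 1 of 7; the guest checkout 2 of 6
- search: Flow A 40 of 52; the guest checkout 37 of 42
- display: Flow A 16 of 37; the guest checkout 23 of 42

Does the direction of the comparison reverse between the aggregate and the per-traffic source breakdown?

No

Social: Flow A 131/158 = 82.9%, the guest checkout 116/126 = 92.1% → the guest checkout
Direct: Flow A 1/7 = 14.3%, the guest checkout 2/6 = 33.3% → the guest checkout
Search: Flow A 40/52 = 76.9%, the guest checkout 37/42 = 88.1% → the guest checkout
Display: Flow A 16/37 = 43.2%, the guest checkout 23/42 = 54.8% → the guest checkout
Overall: Flow A 188/254 = 74.0%, the guest checkout 178/216 = 82.4% → the guest checkout
The guest checkout wins overall and in every traffic group — no reversal.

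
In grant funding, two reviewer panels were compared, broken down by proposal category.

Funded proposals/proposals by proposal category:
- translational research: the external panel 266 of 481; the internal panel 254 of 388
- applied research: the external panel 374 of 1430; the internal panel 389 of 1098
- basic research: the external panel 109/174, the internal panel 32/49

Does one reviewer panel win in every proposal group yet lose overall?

No

Translational research: the external panel 266/481 = 55.3%, the internal panel 254/388 = 65.5% → the internal panel
Applied research: the external panel 374/1430 = 26.2%, the internal panel 389/1098 = 35.4% → the internal panel
Basic research: the external panel 109/174 = 62.6%, the internal panel 32/49 = 65.3% → the internal panel
Overall: the external panel 749/2085 = 35.9%, the internal panel 675/1535 = 44.0% → the internal panel
The internal panel wins overall and in every proposal group — no reversal.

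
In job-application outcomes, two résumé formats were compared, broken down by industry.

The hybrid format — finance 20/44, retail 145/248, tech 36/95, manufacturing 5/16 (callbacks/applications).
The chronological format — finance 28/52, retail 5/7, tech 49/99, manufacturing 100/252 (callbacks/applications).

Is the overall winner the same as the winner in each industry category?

Finance: the hybrid format 20/44 = 45.5%, the chronological format 28/52 = 53.8% → the chronological format
Retail: the hybrid format 145/248 = 58.5%, the chronological format 5/7 = 71.4% → the chronological format
Tech: the hybrid format 36/95 = 37.9%, the chronological format 49/99 = 49.5% → the chronological format
Manufacturing: the hybrid format 5/16 = 31.2%, the chronological format 100/252 = 39.7% → the chronological format
Overall: the hybrid format 206/403 = 51.1%, the chronological format 182/410 = 44.4% → the hybrid format
The chronological format wins each industry group but the hybrid format wins overall — the comparison reverses. The chronological format's applications skew toward manufacturing, which has a lower base rate.

No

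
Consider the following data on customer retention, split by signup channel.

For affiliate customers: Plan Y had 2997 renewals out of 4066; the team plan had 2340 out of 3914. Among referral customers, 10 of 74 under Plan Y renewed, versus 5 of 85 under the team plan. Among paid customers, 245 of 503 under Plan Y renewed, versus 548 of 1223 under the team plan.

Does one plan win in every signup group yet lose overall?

Affiliate: Plan Y 2997/4066 = 73.7%, the team plan 2340/3914 = 59.8% → Plan Y
Referral: Plan Y 10/74 = 13.5%, the team plan 5/85 = 5.9% → Plan Y
Paid: Plan Y 245/503 = 48.7%, the team plan 548/1223 = 44.8% → Plan Y
Overall: Plan Y 3252/4643 = 70.0%, the team plan 2893/5222 = 55.4% → Plan Y
Plan Y wins overall and in every signup group — no reversal.

No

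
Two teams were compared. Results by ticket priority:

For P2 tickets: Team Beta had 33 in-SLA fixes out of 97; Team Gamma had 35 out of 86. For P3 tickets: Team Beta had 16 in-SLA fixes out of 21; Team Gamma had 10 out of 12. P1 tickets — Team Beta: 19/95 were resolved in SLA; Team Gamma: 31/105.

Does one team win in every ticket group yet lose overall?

No

P2: Team Beta 33/97 = 34.0%, Team Gamma 35/86 = 40.7% → Team Gamma
P3: Team Beta 16/21 = 76.2%, Team Gamma 10/12 = 83.3% → Team Gamma
P1: Team Beta 19/95 = 20.0%, Team Gamma 31/105 = 29.5% → Team Gamma
Overall: Team Beta 68/213 = 31.9%, Team Gamma 76/203 = 37.4% → Team Gamma
Team Gamma wins overall and in every ticket group — no reversal.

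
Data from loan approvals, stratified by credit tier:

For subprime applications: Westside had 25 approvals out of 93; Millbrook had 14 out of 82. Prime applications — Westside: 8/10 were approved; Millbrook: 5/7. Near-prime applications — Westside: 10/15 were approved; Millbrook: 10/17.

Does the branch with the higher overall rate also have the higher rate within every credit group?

Yes

Subprime: Westside 25/93 = 26.9%, Millbrook 14/82 = 17.1% → Westside
Prime: Westside 8/10 = 80.0%, Millbrook 5/7 = 71.4% → Westside
Near-prime: Westside 10/15 = 66.7%, Millbrook 10/17 = 58.8% → Westside
Overall: Westside 43/118 = 36.4%, Millbrook 29/106 = 27.4% → Westside
Westside wins overall and in every credit group — no reversal.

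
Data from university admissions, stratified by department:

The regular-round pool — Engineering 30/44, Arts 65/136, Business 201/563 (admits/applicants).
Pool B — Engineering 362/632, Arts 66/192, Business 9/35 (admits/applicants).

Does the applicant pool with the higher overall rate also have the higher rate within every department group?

No

Engineering: the regular-round pool 30/44 = 68.2%, Pool B 362/632 = 57.3% → the regular-round pool
Arts: the regular-round pool 65/136 = 47.8%, Pool B 66/192 = 34.4% → the regular-round pool
Business: the regular-round pool 201/563 = 35.7%, Pool B 9/35 = 25.7% → the regular-round pool
Overall: the regular-round pool 296/743 = 39.8%, Pool B 437/859 = 50.9% → Pool B
The regular-round pool wins each department group but Pool B wins overall — the comparison reverses. The regular-round pool's applicants skew toward Business, which has a lower base rate.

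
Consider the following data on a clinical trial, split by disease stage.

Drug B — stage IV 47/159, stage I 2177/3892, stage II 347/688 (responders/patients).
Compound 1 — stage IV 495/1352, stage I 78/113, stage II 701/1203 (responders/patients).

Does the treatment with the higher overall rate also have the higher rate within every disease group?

Stage IV: Drug B 47/159 = 29.6%, Compound 1 495/1352 = 36.6% → Compound 1
Stage I: Drug B 2177/3892 = 55.9%, Compound 1 78/113 = 69.0% → Compound 1
Stage II: Drug B 347/688 = 50.4%, Compound 1 701/1203 = 58.3% → Compound 1
Overall: Drug B 2571/4739 = 54.3%, Compound 1 1274/2668 = 47.8% → Drug B
Compound 1 wins each disease group but Drug B wins overall — the comparison reverses. Compound 1's patients skew toward stage IV, which has a lower base rate.

No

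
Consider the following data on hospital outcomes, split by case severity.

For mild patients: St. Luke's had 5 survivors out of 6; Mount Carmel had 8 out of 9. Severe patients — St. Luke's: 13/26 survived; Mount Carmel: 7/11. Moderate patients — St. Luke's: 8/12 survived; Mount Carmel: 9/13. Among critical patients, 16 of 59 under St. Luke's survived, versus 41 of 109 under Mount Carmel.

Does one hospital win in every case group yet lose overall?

No

Mild: St. Luke's 5/6 = 83.3%, Mount Carmel 8/9 = 88.9% → Mount Carmel
Severe: St. Luke's 13/26 = 50.0%, Mount Carmel 7/11 = 63.6% → Mount Carmel
Moderate: St. Luke's 8/12 = 66.7%, Mount Carmel 9/13 = 69.2% → Mount Carmel
Critical: St. Luke's 16/59 = 27.1%, Mount Carmel 41/109 = 37.6% → Mount Carmel
Overall: St. Luke's 42/103 = 40.8%, Mount Carmel 65/142 = 45.8% → Mount Carmel
Mount Carmel wins overall and in every case group — no reversal.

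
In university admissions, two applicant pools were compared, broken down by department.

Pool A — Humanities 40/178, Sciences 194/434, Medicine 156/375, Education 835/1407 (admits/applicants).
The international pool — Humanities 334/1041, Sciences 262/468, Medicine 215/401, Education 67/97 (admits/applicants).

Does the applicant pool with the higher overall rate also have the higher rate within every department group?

No

Humanities: Pool A 40/178 = 22.5%, the international pool 334/1041 = 32.1% → the international pool
Sciences: Pool A 194/434 = 44.7%, the international pool 262/468 = 56.0% → the international pool
Medicine: Pool A 156/375 = 41.6%, the international pool 215/401 = 53.6% → the international pool
Education: Pool A 835/1407 = 59.3%, the international pool 67/97 = 69.1% → the international pool
Overall: Pool A 1225/2394 = 51.2%, the international pool 878/2007 = 43.7% → Pool A
The international pool wins each department group but Pool A wins overall — the comparison reverses. The international pool's applicants skew toward Humanities, which has a lower base rate.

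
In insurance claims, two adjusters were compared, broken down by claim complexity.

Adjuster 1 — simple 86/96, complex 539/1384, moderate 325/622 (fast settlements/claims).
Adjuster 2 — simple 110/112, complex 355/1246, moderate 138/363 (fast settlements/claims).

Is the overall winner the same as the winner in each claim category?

No

Simple: Adjuster 1 86/96 = 89.6%, Adjuster 2 110/112 = 98.2% → Adjuster 2
Complex: Adjuster 1 539/1384 = 38.9%, Adjuster 2 355/1246 = 28.5% → Adjuster 1
Moderate: Adjuster 1 325/622 = 52.3%, Adjuster 2 138/363 = 38.0% → Adjuster 1
Overall: Adjuster 1 950/2102 = 45.2%, Adjuster 2 603/1721 = 35.0% → Adjuster 1
Neither sweeps: Adjuster 1 wins 2 of 3 groups, Adjuster 2 wins 1. Adjuster 1 wins overall but not every group — no Simpson reversal.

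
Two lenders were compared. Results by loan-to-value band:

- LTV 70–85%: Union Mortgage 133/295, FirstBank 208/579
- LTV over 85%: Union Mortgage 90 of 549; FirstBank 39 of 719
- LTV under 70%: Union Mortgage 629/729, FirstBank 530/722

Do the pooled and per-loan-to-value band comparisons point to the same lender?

LTV 70–85%: Union Mortgage 133/295 = 45.1%, FirstBank 208/579 = 35.9% → Union Mortgage
LTV over 85%: Union Mortgage 90/549 = 16.4%, FirstBank 39/719 = 5.4% → Union Mortgage
LTV under 70%: Union Mortgage 629/729 = 86.3%, FirstBank 530/722 = 73.4% → Union Mortgage
Overall: Union Mortgage 852/1573 = 54.2%, FirstBank 777/2020 = 38.5% → Union Mortgage
Union Mortgage wins overall and in every loan-to-value group — no reversal.

Yes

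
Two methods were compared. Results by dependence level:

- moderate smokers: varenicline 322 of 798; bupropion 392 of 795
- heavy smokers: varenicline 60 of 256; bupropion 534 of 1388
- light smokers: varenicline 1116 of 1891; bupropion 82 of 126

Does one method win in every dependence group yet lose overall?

Moderate smokers: varenicline 322/798 = 40.4%, bupropion 392/795 = 49.3% → bupropion
Heavy smokers: varenicline 60/256 = 23.4%, bupropion 534/1388 = 38.5% → bupropion
Light smokers: varenicline 1116/1891 = 59.0%, bupropion 82/126 = 65.1% → bupropion
Overall: varenicline 1498/2945 = 50.9%, bupropion 1008/2309 = 43.7% → varenicline
Bupropion wins each dependence group but varenicline wins overall — the comparison reverses. Bupropion's participants skew toward heavy smokers, which has a lower base rate.

Yes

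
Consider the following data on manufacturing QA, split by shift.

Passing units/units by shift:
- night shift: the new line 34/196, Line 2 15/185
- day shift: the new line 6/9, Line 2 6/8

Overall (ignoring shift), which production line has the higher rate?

the new line

Night shift: the new line 34/196 = 17.3%, Line 2 15/185 = 8.1% → the new line
Day shift: the new line 6/9 = 66.7%, Line 2 6/8 = 75.0% → Line 2
Overall: the new line 40/205 = 19.5%, Line 2 21/193 = 10.9% → the new line
(Neither sweeps every shift group, but the new line has the higher pooled rate.)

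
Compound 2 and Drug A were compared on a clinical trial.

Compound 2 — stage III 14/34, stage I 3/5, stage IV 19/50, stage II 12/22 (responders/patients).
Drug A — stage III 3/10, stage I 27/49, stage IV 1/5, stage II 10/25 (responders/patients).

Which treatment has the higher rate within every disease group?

Compound 2

Stage III: Compound 2 14/34 = 41.2%, Drug A 3/10 = 30.0% → Compound 2
Stage I: Compound 2 3/5 = 60.0%, Drug A 27/49 = 55.1% → Compound 2
Stage IV: Compound 2 19/50 = 38.0%, Drug A 1/5 = 20.0% → Compound 2
Stage II: Compound 2 12/22 = 54.5%, Drug A 10/25 = 40.0% → Compound 2
Compound 2 has the higher rate in all 4 groups.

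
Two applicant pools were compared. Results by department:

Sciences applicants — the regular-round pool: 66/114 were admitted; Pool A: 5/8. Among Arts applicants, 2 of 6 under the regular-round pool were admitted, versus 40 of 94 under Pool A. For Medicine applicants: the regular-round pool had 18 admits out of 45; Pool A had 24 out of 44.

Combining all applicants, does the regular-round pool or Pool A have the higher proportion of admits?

Sciences: the regular-round pool 66/114 = 57.9%, Pool A 5/8 = 62.5% → Pool A
Arts: the regular-round pool 2/6 = 33.3%, Pool A 40/94 = 42.6% → Pool A
Medicine: the regular-round pool 18/45 = 40.0%, Pool A 24/44 = 54.5% → Pool A
Overall: the regular-round pool 86/165 = 52.1%, Pool A 69/146 = 47.3% → the regular-round pool
(Pool A wins every department group but the regular-round pool wins overall — Pool A's applicants skew toward the low-rate Arts group.)

the regular-round pool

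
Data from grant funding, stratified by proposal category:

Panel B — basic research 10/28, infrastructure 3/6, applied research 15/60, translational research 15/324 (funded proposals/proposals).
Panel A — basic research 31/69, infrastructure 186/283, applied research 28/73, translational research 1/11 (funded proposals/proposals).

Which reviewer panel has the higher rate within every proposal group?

Basic research: Panel B 10/28 = 35.7%, Panel A 31/69 = 44.9% → Panel A
Infrastructure: Panel B 3/6 = 50.0%, Panel A 186/283 = 65.7% → Panel A
Applied research: Panel B 15/60 = 25.0%, Panel A 28/73 = 38.4% → Panel A
Translational research: Panel B 15/324 = 4.6%, Panel A 1/11 = 9.1% → Panel A
Panel A has the higher rate in all 4 groups.

Panel A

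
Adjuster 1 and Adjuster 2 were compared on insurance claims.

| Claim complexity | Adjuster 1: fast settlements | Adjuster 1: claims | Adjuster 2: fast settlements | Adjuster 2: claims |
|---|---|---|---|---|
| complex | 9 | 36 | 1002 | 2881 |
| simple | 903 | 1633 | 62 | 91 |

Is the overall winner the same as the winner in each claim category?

No

Complex: Adjuster 1 9/36 = 25.0%, Adjuster 2 1002/2881 = 34.8% → Adjuster 2
Simple: Adjuster 1 903/1633 = 55.3%, Adjuster 2 62/91 = 68.1% → Adjuster 2
Overall: Adjuster 1 912/1669 = 54.6%, Adjuster 2 1064/2972 = 35.8% → Adjuster 1
Adjuster 2 wins each claim group but Adjuster 1 wins overall — the comparison reverses. Adjuster 2's claims skew toward complex, which has a lower base rate.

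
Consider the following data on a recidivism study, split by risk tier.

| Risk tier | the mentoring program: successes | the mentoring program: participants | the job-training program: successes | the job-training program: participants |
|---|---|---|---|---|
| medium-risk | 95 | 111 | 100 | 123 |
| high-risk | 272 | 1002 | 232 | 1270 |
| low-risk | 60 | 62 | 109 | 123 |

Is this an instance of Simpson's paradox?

No

Medium-risk: the mentoring program 95/111 = 85.6%, the job-training program 100/123 = 81.3% → the mentoring program
High-risk: the mentoring program 272/1002 = 27.1%, the job-training program 232/1270 = 18.3% → the mentoring program
Low-risk: the mentoring program 60/62 = 96.8%, the job-training program 109/123 = 88.6% → the mentoring program
Overall: the mentoring program 427/1175 = 36.3%, the job-training program 441/1516 = 29.1% → the mentoring program
The mentoring program wins overall and in every risk group — no reversal.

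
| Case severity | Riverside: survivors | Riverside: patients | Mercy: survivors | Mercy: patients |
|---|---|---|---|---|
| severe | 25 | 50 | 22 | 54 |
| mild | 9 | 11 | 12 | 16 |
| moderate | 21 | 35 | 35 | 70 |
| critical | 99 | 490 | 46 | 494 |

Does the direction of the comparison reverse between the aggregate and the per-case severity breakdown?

No

Severe: Riverside 25/50 = 50.0%, Mercy 22/54 = 40.7% → Riverside
Mild: Riverside 9/11 = 81.8%, Mercy 12/16 = 75.0% → Riverside
Moderate: Riverside 21/35 = 60.0%, Mercy 35/70 = 50.0% → Riverside
Critical: Riverside 99/490 = 20.2%, Mercy 46/494 = 9.3% → Riverside
Overall: Riverside 154/586 = 26.3%, Mercy 115/634 = 18.1% → Riverside
Riverside wins overall and in every case group — no reversal.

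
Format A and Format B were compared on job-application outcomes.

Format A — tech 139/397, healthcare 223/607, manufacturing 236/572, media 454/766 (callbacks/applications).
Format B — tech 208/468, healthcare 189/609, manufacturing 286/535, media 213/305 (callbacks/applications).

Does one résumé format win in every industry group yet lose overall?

Tech: Format A 139/397 = 35.0%, Format B 208/468 = 44.4% → Format B
Healthcare: Format A 223/607 = 36.7%, Format B 189/609 = 31.0% → Format A
Manufacturing: Format A 236/572 = 41.3%, Format B 286/535 = 53.5% → Format B
Media: Format A 454/766 = 59.3%, Format B 213/305 = 69.8% → Format B
Overall: Format A 1052/2342 = 44.9%, Format B 896/1917 = 46.7% → Format B
Neither sweeps: Format A wins 1 of 4 groups, Format B wins 3. Format B wins overall but not every group — no Simpson reversal.

No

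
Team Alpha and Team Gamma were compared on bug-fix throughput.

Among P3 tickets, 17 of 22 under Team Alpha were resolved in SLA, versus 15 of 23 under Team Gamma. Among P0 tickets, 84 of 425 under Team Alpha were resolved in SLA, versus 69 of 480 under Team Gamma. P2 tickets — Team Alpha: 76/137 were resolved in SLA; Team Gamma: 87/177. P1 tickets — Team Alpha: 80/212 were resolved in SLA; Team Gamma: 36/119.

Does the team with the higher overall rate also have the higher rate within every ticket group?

Yes

P3: Team Alpha 17/22 = 77.3%, Team Gamma 15/23 = 65.2% → Team Alpha
P0: Team Alpha 84/425 = 19.8%, Team Gamma 69/480 = 14.4% → Team Alpha
P2: Team Alpha 76/137 = 55.5%, Team Gamma 87/177 = 49.2% → Team Alpha
P1: Team Alpha 80/212 = 37.7%, Team Gamma 36/119 = 30.3% → Team Alpha
Overall: Team Alpha 257/796 = 32.3%, Team Gamma 207/799 = 25.9% → Team Alpha
Team Alpha wins overall and in every ticket group — no reversal.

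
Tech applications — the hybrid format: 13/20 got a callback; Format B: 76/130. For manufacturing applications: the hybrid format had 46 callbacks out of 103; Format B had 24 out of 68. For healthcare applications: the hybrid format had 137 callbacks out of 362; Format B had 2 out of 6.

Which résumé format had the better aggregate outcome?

Format B

Tech: the hybrid format 13/20 = 65.0%, Format B 76/130 = 58.5% → the hybrid format
Manufacturing: the hybrid format 46/103 = 44.7%, Format B 24/68 = 35.3% → the hybrid format
Healthcare: the hybrid format 137/362 = 37.8%, Format B 2/6 = 33.3% → the hybrid format
Overall: the hybrid format 196/485 = 40.4%, Format B 102/204 = 50.0% → Format B
(The hybrid format wins every industry group but Format B wins overall — the hybrid format's applications skew toward the low-rate healthcare group.)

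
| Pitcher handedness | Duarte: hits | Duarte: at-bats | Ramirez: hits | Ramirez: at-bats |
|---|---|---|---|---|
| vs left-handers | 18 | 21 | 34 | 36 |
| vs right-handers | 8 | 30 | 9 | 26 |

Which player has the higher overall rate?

Ramirez

Vs left-handers: Duarte 18/21 = 85.7%, Ramirez 34/36 = 94.4% → Ramirez
Vs right-handers: Duarte 8/30 = 26.7%, Ramirez 9/26 = 34.6% → Ramirez
Overall: Duarte 26/51 = 51.0%, Ramirez 43/62 = 69.4% → Ramirez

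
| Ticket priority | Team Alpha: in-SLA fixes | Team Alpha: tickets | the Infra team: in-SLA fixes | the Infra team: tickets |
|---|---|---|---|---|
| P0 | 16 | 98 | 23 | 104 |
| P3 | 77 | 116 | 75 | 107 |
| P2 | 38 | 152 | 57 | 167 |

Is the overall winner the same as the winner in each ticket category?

Yes

P0: Team Alpha 16/98 = 16.3%, the Infra team 23/104 = 22.1% → the Infra team
P3: Team Alpha 77/116 = 66.4%, the Infra team 75/107 = 70.1% → the Infra team
P2: Team Alpha 38/152 = 25.0%, the Infra team 57/167 = 34.1% → the Infra team
Overall: Team Alpha 131/366 = 35.8%, the Infra team 155/378 = 41.0% → the Infra team
The Infra team wins overall and in every ticket group — no reversal.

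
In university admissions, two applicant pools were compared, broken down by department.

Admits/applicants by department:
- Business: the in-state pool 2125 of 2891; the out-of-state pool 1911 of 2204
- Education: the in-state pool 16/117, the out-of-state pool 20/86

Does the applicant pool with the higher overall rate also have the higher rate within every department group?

Business: the in-state pool 2125/2891 = 73.5%, the out-of-state pool 1911/2204 = 86.7% → the out-of-state pool
Education: the in-state pool 16/117 = 13.7%, the out-of-state pool 20/86 = 23.3% → the out-of-state pool
Overall: the in-state pool 2141/3008 = 71.2%, the out-of-state pool 1931/2290 = 84.3% → the out-of-state pool
The out-of-state pool wins overall and in every department group — no reversal.

Yes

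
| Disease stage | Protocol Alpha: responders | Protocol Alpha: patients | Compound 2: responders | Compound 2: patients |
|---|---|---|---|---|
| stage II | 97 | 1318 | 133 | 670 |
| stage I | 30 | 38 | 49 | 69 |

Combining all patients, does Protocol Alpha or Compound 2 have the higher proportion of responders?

Stage II: Protocol Alpha 97/1318 = 7.4%, Compound 2 133/670 = 19.9% → Compound 2
Stage I: Protocol Alpha 30/38 = 78.9%, Compound 2 49/69 = 71.0% → Protocol Alpha
Overall: Protocol Alpha 127/1356 = 9.4%, Compound 2 182/739 = 24.6% → Compound 2
(Neither sweeps every disease group, but Compound 2 has the higher pooled rate.)

Compound 2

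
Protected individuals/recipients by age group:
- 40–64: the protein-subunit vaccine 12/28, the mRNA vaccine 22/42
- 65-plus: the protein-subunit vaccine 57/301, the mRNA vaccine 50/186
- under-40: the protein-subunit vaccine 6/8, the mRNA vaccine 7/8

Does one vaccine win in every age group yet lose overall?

No

40–64: the protein-subunit vaccine 12/28 = 42.9%, the mRNA vaccine 22/42 = 52.4% → the mRNA vaccine
65-plus: the protein-subunit vaccine 57/301 = 18.9%, the mRNA vaccine 50/186 = 26.9% → the mRNA vaccine
Under-40: the protein-subunit vaccine 6/8 = 75.0%, the mRNA vaccine 7/8 = 87.5% → the mRNA vaccine
Overall: the protein-subunit vaccine 75/337 = 22.3%, the mRNA vaccine 79/236 = 33.5% → the mRNA vaccine
The mRNA vaccine wins overall and in every age group — no reversal.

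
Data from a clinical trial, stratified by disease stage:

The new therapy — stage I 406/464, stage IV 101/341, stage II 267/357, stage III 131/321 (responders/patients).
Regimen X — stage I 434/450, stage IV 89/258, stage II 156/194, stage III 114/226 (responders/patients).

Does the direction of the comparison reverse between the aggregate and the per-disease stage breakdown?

Stage I: the new therapy 406/464 = 87.5%, Regimen X 434/450 = 96.4% → Regimen X
Stage IV: the new therapy 101/341 = 29.6%, Regimen X 89/258 = 34.5% → Regimen X
Stage II: the new therapy 267/357 = 74.8%, Regimen X 156/194 = 80.4% → Regimen X
Stage III: the new therapy 131/321 = 40.8%, Regimen X 114/226 = 50.4% → Regimen X
Overall: the new therapy 905/1483 = 61.0%, Regimen X 793/1128 = 70.3% → Regimen X
Regimen X wins overall and in every disease group — no reversal.

No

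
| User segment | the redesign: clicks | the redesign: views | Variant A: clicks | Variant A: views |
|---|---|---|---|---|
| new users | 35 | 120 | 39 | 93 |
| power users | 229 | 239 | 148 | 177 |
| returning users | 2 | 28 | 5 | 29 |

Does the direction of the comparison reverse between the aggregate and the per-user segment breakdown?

New users: the redesign 35/120 = 29.2%, Variant A 39/93 = 41.9% → Variant A
Power users: the redesign 229/239 = 95.8%, Variant A 148/177 = 83.6% → the redesign
Returning users: the redesign 2/28 = 7.1%, Variant A 5/29 = 17.2% → Variant A
Overall: the redesign 266/387 = 68.7%, Variant A 192/299 = 64.2% → the redesign
Neither sweeps: the redesign wins 1 of 3 groups, Variant A wins 2. The redesign wins overall but not every group — no Simpson reversal.

No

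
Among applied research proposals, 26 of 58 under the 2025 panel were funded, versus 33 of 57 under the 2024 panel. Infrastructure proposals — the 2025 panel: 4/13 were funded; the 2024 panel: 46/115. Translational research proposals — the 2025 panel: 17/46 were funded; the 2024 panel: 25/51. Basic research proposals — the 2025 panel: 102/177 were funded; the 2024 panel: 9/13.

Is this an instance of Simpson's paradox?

Yes

Applied research: the 2025 panel 26/58 = 44.8%, the 2024 panel 33/57 = 57.9% → the 2024 panel
Infrastructure: the 2025 panel 4/13 = 30.8%, the 2024 panel 46/115 = 40.0% → the 2024 panel
Translational research: the 2025 panel 17/46 = 37.0%, the 2024 panel 25/51 = 49.0% → the 2024 panel
Basic research: the 2025 panel 102/177 = 57.6%, the 2024 panel 9/13 = 69.2% → the 2024 panel
Overall: the 2025 panel 149/294 = 50.7%, the 2024 panel 113/236 = 47.9% → the 2025 panel
The 2024 panel wins each proposal group but the 2025 panel wins overall — the comparison reverses. The 2024 panel's proposals skew toward infrastructure, which has a lower base rate.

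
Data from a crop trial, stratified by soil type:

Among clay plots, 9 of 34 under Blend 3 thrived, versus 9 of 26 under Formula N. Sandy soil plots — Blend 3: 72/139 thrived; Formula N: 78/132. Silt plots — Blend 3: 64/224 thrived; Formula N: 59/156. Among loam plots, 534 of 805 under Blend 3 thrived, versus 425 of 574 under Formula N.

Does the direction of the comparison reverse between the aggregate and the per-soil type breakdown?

Clay: Blend 3 9/34 = 26.5%, Formula N 9/26 = 34.6% → Formula N
Sandy soil: Blend 3 72/139 = 51.8%, Formula N 78/132 = 59.1% → Formula N
Silt: Blend 3 64/224 = 28.6%, Formula N 59/156 = 37.8% → Formula N
Loam: Blend 3 534/805 = 66.3%, Formula N 425/574 = 74.0% → Formula N
Overall: Blend 3 679/1202 = 56.5%, Formula N 571/888 = 64.3% → Formula N
Formula N wins overall and in every soil group — no reversal.

No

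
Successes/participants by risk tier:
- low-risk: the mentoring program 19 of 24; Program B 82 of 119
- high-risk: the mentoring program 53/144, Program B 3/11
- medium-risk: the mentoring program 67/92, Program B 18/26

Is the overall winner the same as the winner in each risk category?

Low-risk: the mentoring program 19/24 = 79.2%, Program B 82/119 = 68.9% → the mentoring program
High-risk: the mentoring program 53/144 = 36.8%, Program B 3/11 = 27.3% → the mentoring program
Medium-risk: the mentoring program 67/92 = 72.8%, Program B 18/26 = 69.2% → the mentoring program
Overall: the mentoring program 139/260 = 53.5%, Program B 103/156 = 66.0% → Program B
The mentoring program wins each risk group but Program B wins overall — the comparison reverses. The mentoring program's participants skew toward high-risk, which has a lower base rate.

No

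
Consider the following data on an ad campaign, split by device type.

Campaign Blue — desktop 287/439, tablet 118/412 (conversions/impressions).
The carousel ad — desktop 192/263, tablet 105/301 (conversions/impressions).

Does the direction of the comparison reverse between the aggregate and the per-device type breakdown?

Desktop: Campaign Blue 287/439 = 65.4%, the carousel ad 192/263 = 73.0% → the carousel ad
Tablet: Campaign Blue 118/412 = 28.6%, the carousel ad 105/301 = 34.9% → the carousel ad
Overall: Campaign Blue 405/851 = 47.6%, the carousel ad 297/564 = 52.7% → the carousel ad
The carousel ad wins overall and in every device group — no reversal.

No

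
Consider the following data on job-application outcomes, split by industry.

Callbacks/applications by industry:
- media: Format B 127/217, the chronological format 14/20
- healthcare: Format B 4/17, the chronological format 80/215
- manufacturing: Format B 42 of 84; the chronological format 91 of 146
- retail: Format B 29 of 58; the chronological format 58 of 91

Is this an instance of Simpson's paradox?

Media: Format B 127/217 = 58.5%, the chronological format 14/20 = 70.0% → the chronological format
Healthcare: Format B 4/17 = 23.5%, the chronological format 80/215 = 37.2% → the chronological format
Manufacturing: Format B 42/84 = 50.0%, the chronological format 91/146 = 62.3% → the chronological format
Retail: Format B 29/58 = 50.0%, the chronological format 58/91 = 63.7% → the chronological format
Overall: Format B 202/376 = 53.7%, the chronological format 243/472 = 51.5% → Format B
The chronological format wins each industry group but Format B wins overall — the comparison reverses. The chronological format's applications skew toward healthcare, which has a lower base rate.

Yes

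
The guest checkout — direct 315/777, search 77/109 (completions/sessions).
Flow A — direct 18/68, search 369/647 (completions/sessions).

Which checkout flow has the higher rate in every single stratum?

the guest checkout

Direct: the guest checkout 315/777 = 40.5%, Flow A 18/68 = 26.5% → the guest checkout
Search: the guest checkout 77/109 = 70.6%, Flow A 369/647 = 57.0% → the guest checkout
The guest checkout has the higher rate in both groups.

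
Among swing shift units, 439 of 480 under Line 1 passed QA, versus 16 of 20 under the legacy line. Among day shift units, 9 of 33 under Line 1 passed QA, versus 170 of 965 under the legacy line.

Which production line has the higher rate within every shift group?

Line 1

Swing shift: Line 1 439/480 = 91.5%, the legacy line 16/20 = 80.0% → Line 1
Day shift: Line 1 9/33 = 27.3%, the legacy line 170/965 = 17.6% → Line 1
Line 1 has the higher rate in both groups.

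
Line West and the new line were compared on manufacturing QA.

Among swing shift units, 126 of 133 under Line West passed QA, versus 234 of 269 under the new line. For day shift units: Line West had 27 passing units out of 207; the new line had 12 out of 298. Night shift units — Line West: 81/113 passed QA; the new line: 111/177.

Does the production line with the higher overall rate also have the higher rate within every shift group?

Swing shift: Line West 126/133 = 94.7%, the new line 234/269 = 87.0% → Line West
Day shift: Line West 27/207 = 13.0%, the new line 12/298 = 4.0% → Line West
Night shift: Line West 81/113 = 71.7%, the new line 111/177 = 62.7% → Line West
Overall: Line West 234/453 = 51.7%, the new line 357/744 = 48.0% → Line West
Line West wins overall and in every shift group — no reversal.

Yes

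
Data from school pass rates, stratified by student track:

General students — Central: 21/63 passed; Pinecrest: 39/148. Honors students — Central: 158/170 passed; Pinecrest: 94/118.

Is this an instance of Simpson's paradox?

General: Central 21/63 = 33.3%, Pinecrest 39/148 = 26.4% → Central
Honors: Central 158/170 = 92.9%, Pinecrest 94/118 = 79.7% → Central
Overall: Central 179/233 = 76.8%, Pinecrest 133/266 = 50.0% → Central
Central wins overall and in every student group — no reversal.

No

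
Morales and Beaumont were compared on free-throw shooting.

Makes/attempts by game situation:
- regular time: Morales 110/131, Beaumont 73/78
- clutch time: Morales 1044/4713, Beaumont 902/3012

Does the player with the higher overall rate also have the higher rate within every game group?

Regular time: Morales 110/131 = 84.0%, Beaumont 73/78 = 93.6% → Beaumont
Clutch time: Morales 1044/4713 = 22.2%, Beaumont 902/3012 = 29.9% → Beaumont
Overall: Morales 1154/4844 = 23.8%, Beaumont 975/3090 = 31.6% → Beaumont
Beaumont wins overall and in every game group — no reversal.

Yes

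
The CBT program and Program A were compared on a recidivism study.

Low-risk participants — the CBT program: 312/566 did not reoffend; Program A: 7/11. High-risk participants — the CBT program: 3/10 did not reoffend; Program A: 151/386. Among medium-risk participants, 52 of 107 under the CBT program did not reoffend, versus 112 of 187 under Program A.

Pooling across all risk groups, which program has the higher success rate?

Low-risk: the CBT program 312/566 = 55.1%, Program A 7/11 = 63.6% → Program A
High-risk: the CBT program 3/10 = 30.0%, Program A 151/386 = 39.1% → Program A
Medium-risk: the CBT program 52/107 = 48.6%, Program A 112/187 = 59.9% → Program A
Overall: the CBT program 367/683 = 53.7%, Program A 270/584 = 46.2% → the CBT program
(Program A wins every risk group but the CBT program wins overall — Program A's participants skew toward the low-rate high-risk group.)

the CBT program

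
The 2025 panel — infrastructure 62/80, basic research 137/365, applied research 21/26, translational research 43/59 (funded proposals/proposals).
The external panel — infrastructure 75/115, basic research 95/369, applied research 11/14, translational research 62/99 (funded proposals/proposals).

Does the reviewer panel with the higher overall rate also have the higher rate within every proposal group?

Infrastructure: the 2025 panel 62/80 = 77.5%, the external panel 75/115 = 65.2% → the 2025 panel
Basic research: the 2025 panel 137/365 = 37.5%, the external panel 95/369 = 25.7% → the 2025 panel
Applied research: the 2025 panel 21/26 = 80.8%, the external panel 11/14 = 78.6% → the 2025 panel
Translational research: the 2025 panel 43/59 = 72.9%, the external panel 62/99 = 62.6% → the 2025 panel
Overall: the 2025 panel 263/530 = 49.6%, the external panel 243/597 = 40.7% → the 2025 panel
The 2025 panel wins overall and in every proposal group — no reversal.

Yes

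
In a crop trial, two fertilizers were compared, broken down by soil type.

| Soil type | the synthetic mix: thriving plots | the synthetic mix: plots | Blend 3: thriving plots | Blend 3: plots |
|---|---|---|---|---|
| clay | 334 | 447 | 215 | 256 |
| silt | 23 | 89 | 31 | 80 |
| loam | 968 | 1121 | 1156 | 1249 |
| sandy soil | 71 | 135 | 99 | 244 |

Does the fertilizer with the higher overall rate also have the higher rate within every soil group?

No

Clay: the synthetic mix 334/447 = 74.7%, Blend 3 215/256 = 84.0% → Blend 3
Silt: the synthetic mix 23/89 = 25.8%, Blend 3 31/80 = 38.8% → Blend 3
Loam: the synthetic mix 968/1121 = 86.4%, Blend 3 1156/1249 = 92.6% → Blend 3
Sandy soil: the synthetic mix 71/135 = 52.6%, Blend 3 99/244 = 40.6% → the synthetic mix
Overall: the synthetic mix 1396/1792 = 77.9%, Blend 3 1501/1829 = 82.1% → Blend 3
Neither sweeps: the synthetic mix wins 1 of 4 groups, Blend 3 wins 3. Blend 3 wins overall but not every group — no Simpson reversal.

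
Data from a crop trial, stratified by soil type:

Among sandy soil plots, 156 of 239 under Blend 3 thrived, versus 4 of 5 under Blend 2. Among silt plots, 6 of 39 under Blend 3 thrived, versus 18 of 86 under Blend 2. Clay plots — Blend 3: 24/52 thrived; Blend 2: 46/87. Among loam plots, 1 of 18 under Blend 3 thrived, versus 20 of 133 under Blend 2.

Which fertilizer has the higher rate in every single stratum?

Sandy soil: Blend 3 156/239 = 65.3%, Blend 2 4/5 = 80.0% → Blend 2
Silt: Blend 3 6/39 = 15.4%, Blend 2 18/86 = 20.9% → Blend 2
Clay: Blend 3 24/52 = 46.2%, Blend 2 46/87 = 52.9% → Blend 2
Loam: Blend 3 1/18 = 5.6%, Blend 2 20/133 = 15.0% → Blend 2
Blend 2 has the higher rate in all 4 groups.

Blend 2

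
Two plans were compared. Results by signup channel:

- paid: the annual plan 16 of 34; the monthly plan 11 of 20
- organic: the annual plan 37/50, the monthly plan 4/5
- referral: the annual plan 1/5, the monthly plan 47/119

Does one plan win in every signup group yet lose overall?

Paid: the annual plan 16/34 = 47.1%, the monthly plan 11/20 = 55.0% → the monthly plan
Organic: the annual plan 37/50 = 74.0%, the monthly plan 4/5 = 80.0% → the monthly plan
Referral: the annual plan 1/5 = 20.0%, the monthly plan 47/119 = 39.5% → the monthly plan
Overall: the annual plan 54/89 = 60.7%, the monthly plan 62/144 = 43.1% → the annual plan
The monthly plan wins each signup group but the annual plan wins overall — the comparison reverses. The monthly plan's customers skew toward referral, which has a lower base rate.

Yes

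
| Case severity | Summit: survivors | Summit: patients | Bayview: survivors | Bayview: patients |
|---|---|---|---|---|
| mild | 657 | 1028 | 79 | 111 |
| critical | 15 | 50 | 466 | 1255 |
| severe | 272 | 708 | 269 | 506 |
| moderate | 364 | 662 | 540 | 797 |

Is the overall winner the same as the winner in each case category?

Mild: Summit 657/1028 = 63.9%, Bayview 79/111 = 71.2% → Bayview
Critical: Summit 15/50 = 30.0%, Bayview 466/1255 = 37.1% → Bayview
Severe: Summit 272/708 = 38.4%, Bayview 269/506 = 53.2% → Bayview
Moderate: Summit 364/662 = 55.0%, Bayview 540/797 = 67.8% → Bayview
Overall: Summit 1308/2448 = 53.4%, Bayview 1354/2669 = 50.7% → Summit
Bayview wins each case group but Summit wins overall — the comparison reverses. Bayview's patients skew toward critical, which has a lower base rate.

No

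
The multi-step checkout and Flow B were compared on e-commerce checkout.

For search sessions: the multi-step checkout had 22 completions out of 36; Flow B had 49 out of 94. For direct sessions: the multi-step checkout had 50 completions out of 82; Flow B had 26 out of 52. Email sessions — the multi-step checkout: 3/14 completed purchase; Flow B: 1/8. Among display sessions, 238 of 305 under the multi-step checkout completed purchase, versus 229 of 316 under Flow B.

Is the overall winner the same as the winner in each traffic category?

Search: the multi-step checkout 22/36 = 61.1%, Flow B 49/94 = 52.1% → the multi-step checkout
Direct: the multi-step checkout 50/82 = 61.0%, Flow B 26/52 = 50.0% → the multi-step checkout
Email: the multi-step checkout 3/14 = 21.4%, Flow B 1/8 = 12.5% → the multi-step checkout
Display: the multi-step checkout 238/305 = 78.0%, Flow B 229/316 = 72.5% → the multi-step checkout
Overall: the multi-step checkout 313/437 = 71.6%, Flow B 305/470 = 64.9% → the multi-step checkout
The multi-step checkout wins overall and in every traffic group — no reversal.

Yes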